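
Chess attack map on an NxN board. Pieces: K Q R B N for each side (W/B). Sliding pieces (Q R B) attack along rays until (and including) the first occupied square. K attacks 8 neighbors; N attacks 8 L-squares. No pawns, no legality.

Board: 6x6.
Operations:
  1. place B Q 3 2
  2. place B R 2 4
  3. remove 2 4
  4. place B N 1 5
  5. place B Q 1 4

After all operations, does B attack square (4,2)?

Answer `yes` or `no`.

Op 1: place BQ@(3,2)
Op 2: place BR@(2,4)
Op 3: remove (2,4)
Op 4: place BN@(1,5)
Op 5: place BQ@(1,4)
Per-piece attacks for B:
  BQ@(1,4): attacks (1,5) (1,3) (1,2) (1,1) (1,0) (2,4) (3,4) (4,4) (5,4) (0,4) (2,5) (2,3) (3,2) (0,5) (0,3) [ray(0,1) blocked at (1,5); ray(1,-1) blocked at (3,2)]
  BN@(1,5): attacks (2,3) (3,4) (0,3)
  BQ@(3,2): attacks (3,3) (3,4) (3,5) (3,1) (3,0) (4,2) (5,2) (2,2) (1,2) (0,2) (4,3) (5,4) (4,1) (5,0) (2,3) (1,4) (2,1) (1,0) [ray(-1,1) blocked at (1,4)]
B attacks (4,2): yes

Answer: yes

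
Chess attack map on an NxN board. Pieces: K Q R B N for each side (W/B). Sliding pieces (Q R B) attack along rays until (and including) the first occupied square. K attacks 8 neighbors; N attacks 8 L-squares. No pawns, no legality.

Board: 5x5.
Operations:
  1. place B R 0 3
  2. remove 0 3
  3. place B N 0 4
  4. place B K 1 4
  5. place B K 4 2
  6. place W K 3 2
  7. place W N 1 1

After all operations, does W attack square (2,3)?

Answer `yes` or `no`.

Op 1: place BR@(0,3)
Op 2: remove (0,3)
Op 3: place BN@(0,4)
Op 4: place BK@(1,4)
Op 5: place BK@(4,2)
Op 6: place WK@(3,2)
Op 7: place WN@(1,1)
Per-piece attacks for W:
  WN@(1,1): attacks (2,3) (3,2) (0,3) (3,0)
  WK@(3,2): attacks (3,3) (3,1) (4,2) (2,2) (4,3) (4,1) (2,3) (2,1)
W attacks (2,3): yes

Answer: yes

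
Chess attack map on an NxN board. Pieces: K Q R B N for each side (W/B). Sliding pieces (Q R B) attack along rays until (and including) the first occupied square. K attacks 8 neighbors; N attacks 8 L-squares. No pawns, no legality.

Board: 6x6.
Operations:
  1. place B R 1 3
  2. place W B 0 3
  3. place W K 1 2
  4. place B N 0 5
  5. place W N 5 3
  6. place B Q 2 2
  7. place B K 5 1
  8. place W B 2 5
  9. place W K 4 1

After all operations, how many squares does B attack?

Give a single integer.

Op 1: place BR@(1,3)
Op 2: place WB@(0,3)
Op 3: place WK@(1,2)
Op 4: place BN@(0,5)
Op 5: place WN@(5,3)
Op 6: place BQ@(2,2)
Op 7: place BK@(5,1)
Op 8: place WB@(2,5)
Op 9: place WK@(4,1)
Per-piece attacks for B:
  BN@(0,5): attacks (1,3) (2,4)
  BR@(1,3): attacks (1,4) (1,5) (1,2) (2,3) (3,3) (4,3) (5,3) (0,3) [ray(0,-1) blocked at (1,2); ray(1,0) blocked at (5,3); ray(-1,0) blocked at (0,3)]
  BQ@(2,2): attacks (2,3) (2,4) (2,5) (2,1) (2,0) (3,2) (4,2) (5,2) (1,2) (3,3) (4,4) (5,5) (3,1) (4,0) (1,3) (1,1) (0,0) [ray(0,1) blocked at (2,5); ray(-1,0) blocked at (1,2); ray(-1,1) blocked at (1,3)]
  BK@(5,1): attacks (5,2) (5,0) (4,1) (4,2) (4,0)
Union (24 distinct): (0,0) (0,3) (1,1) (1,2) (1,3) (1,4) (1,5) (2,0) (2,1) (2,3) (2,4) (2,5) (3,1) (3,2) (3,3) (4,0) (4,1) (4,2) (4,3) (4,4) (5,0) (5,2) (5,3) (5,5)

Answer: 24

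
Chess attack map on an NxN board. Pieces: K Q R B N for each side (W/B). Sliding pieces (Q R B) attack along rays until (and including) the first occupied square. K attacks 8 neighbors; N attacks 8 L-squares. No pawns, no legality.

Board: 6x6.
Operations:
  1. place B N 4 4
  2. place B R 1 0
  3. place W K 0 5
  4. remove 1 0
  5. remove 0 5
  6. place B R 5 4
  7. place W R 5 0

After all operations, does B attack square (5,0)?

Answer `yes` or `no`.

Op 1: place BN@(4,4)
Op 2: place BR@(1,0)
Op 3: place WK@(0,5)
Op 4: remove (1,0)
Op 5: remove (0,5)
Op 6: place BR@(5,4)
Op 7: place WR@(5,0)
Per-piece attacks for B:
  BN@(4,4): attacks (2,5) (5,2) (3,2) (2,3)
  BR@(5,4): attacks (5,5) (5,3) (5,2) (5,1) (5,0) (4,4) [ray(0,-1) blocked at (5,0); ray(-1,0) blocked at (4,4)]
B attacks (5,0): yes

Answer: yes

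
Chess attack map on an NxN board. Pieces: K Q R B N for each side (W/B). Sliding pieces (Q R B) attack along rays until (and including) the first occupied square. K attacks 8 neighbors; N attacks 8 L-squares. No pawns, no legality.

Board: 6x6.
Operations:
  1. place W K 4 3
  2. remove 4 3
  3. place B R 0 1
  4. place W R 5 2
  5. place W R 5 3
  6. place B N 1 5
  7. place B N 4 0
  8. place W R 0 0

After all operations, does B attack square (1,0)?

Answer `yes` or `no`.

Op 1: place WK@(4,3)
Op 2: remove (4,3)
Op 3: place BR@(0,1)
Op 4: place WR@(5,2)
Op 5: place WR@(5,3)
Op 6: place BN@(1,5)
Op 7: place BN@(4,0)
Op 8: place WR@(0,0)
Per-piece attacks for B:
  BR@(0,1): attacks (0,2) (0,3) (0,4) (0,5) (0,0) (1,1) (2,1) (3,1) (4,1) (5,1) [ray(0,-1) blocked at (0,0)]
  BN@(1,5): attacks (2,3) (3,4) (0,3)
  BN@(4,0): attacks (5,2) (3,2) (2,1)
B attacks (1,0): no

Answer: no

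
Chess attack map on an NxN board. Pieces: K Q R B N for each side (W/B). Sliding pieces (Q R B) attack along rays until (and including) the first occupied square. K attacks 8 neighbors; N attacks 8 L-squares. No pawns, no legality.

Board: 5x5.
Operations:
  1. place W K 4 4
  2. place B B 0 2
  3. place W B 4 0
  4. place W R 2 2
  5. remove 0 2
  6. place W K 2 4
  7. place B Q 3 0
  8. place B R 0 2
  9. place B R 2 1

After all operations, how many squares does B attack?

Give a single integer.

Op 1: place WK@(4,4)
Op 2: place BB@(0,2)
Op 3: place WB@(4,0)
Op 4: place WR@(2,2)
Op 5: remove (0,2)
Op 6: place WK@(2,4)
Op 7: place BQ@(3,0)
Op 8: place BR@(0,2)
Op 9: place BR@(2,1)
Per-piece attacks for B:
  BR@(0,2): attacks (0,3) (0,4) (0,1) (0,0) (1,2) (2,2) [ray(1,0) blocked at (2,2)]
  BR@(2,1): attacks (2,2) (2,0) (3,1) (4,1) (1,1) (0,1) [ray(0,1) blocked at (2,2)]
  BQ@(3,0): attacks (3,1) (3,2) (3,3) (3,4) (4,0) (2,0) (1,0) (0,0) (4,1) (2,1) [ray(1,0) blocked at (4,0); ray(-1,1) blocked at (2,1)]
Union (16 distinct): (0,0) (0,1) (0,3) (0,4) (1,0) (1,1) (1,2) (2,0) (2,1) (2,2) (3,1) (3,2) (3,3) (3,4) (4,0) (4,1)

Answer: 16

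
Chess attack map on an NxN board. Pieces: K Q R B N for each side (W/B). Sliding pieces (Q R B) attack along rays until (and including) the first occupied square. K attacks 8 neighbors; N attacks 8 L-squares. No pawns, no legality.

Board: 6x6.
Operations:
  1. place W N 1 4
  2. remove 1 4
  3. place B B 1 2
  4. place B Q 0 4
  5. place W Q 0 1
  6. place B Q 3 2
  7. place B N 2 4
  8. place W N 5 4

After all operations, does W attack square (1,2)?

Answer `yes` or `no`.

Op 1: place WN@(1,4)
Op 2: remove (1,4)
Op 3: place BB@(1,2)
Op 4: place BQ@(0,4)
Op 5: place WQ@(0,1)
Op 6: place BQ@(3,2)
Op 7: place BN@(2,4)
Op 8: place WN@(5,4)
Per-piece attacks for W:
  WQ@(0,1): attacks (0,2) (0,3) (0,4) (0,0) (1,1) (2,1) (3,1) (4,1) (5,1) (1,2) (1,0) [ray(0,1) blocked at (0,4); ray(1,1) blocked at (1,2)]
  WN@(5,4): attacks (3,5) (4,2) (3,3)
W attacks (1,2): yes

Answer: yes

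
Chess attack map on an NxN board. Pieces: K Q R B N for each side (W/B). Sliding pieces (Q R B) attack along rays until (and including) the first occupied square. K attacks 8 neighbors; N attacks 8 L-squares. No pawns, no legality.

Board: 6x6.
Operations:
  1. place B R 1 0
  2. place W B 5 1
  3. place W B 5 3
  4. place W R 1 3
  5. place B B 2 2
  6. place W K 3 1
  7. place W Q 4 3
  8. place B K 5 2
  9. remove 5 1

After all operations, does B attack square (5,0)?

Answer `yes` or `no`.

Op 1: place BR@(1,0)
Op 2: place WB@(5,1)
Op 3: place WB@(5,3)
Op 4: place WR@(1,3)
Op 5: place BB@(2,2)
Op 6: place WK@(3,1)
Op 7: place WQ@(4,3)
Op 8: place BK@(5,2)
Op 9: remove (5,1)
Per-piece attacks for B:
  BR@(1,0): attacks (1,1) (1,2) (1,3) (2,0) (3,0) (4,0) (5,0) (0,0) [ray(0,1) blocked at (1,3)]
  BB@(2,2): attacks (3,3) (4,4) (5,5) (3,1) (1,3) (1,1) (0,0) [ray(1,-1) blocked at (3,1); ray(-1,1) blocked at (1,3)]
  BK@(5,2): attacks (5,3) (5,1) (4,2) (4,3) (4,1)
B attacks (5,0): yes

Answer: yes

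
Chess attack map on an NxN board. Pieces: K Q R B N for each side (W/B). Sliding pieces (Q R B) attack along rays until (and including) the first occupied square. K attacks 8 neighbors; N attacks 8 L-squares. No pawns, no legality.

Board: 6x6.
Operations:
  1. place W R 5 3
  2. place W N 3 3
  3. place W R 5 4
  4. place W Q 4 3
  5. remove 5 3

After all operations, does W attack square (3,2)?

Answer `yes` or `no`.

Answer: yes

Derivation:
Op 1: place WR@(5,3)
Op 2: place WN@(3,3)
Op 3: place WR@(5,4)
Op 4: place WQ@(4,3)
Op 5: remove (5,3)
Per-piece attacks for W:
  WN@(3,3): attacks (4,5) (5,4) (2,5) (1,4) (4,1) (5,2) (2,1) (1,2)
  WQ@(4,3): attacks (4,4) (4,5) (4,2) (4,1) (4,0) (5,3) (3,3) (5,4) (5,2) (3,4) (2,5) (3,2) (2,1) (1,0) [ray(-1,0) blocked at (3,3); ray(1,1) blocked at (5,4)]
  WR@(5,4): attacks (5,5) (5,3) (5,2) (5,1) (5,0) (4,4) (3,4) (2,4) (1,4) (0,4)
W attacks (3,2): yes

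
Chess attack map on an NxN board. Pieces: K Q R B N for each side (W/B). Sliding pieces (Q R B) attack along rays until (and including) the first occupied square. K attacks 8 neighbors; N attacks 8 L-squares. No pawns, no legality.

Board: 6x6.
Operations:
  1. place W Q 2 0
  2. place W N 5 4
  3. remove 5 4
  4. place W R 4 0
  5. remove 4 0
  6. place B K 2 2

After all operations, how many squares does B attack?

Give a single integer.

Answer: 8

Derivation:
Op 1: place WQ@(2,0)
Op 2: place WN@(5,4)
Op 3: remove (5,4)
Op 4: place WR@(4,0)
Op 5: remove (4,0)
Op 6: place BK@(2,2)
Per-piece attacks for B:
  BK@(2,2): attacks (2,3) (2,1) (3,2) (1,2) (3,3) (3,1) (1,3) (1,1)
Union (8 distinct): (1,1) (1,2) (1,3) (2,1) (2,3) (3,1) (3,2) (3,3)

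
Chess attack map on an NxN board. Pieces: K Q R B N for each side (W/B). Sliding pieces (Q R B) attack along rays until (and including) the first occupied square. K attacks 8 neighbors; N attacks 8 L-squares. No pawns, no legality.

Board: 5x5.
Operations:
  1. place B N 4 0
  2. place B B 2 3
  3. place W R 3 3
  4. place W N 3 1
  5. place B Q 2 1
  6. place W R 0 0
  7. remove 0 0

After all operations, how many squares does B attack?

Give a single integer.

Op 1: place BN@(4,0)
Op 2: place BB@(2,3)
Op 3: place WR@(3,3)
Op 4: place WN@(3,1)
Op 5: place BQ@(2,1)
Op 6: place WR@(0,0)
Op 7: remove (0,0)
Per-piece attacks for B:
  BQ@(2,1): attacks (2,2) (2,3) (2,0) (3,1) (1,1) (0,1) (3,2) (4,3) (3,0) (1,2) (0,3) (1,0) [ray(0,1) blocked at (2,3); ray(1,0) blocked at (3,1)]
  BB@(2,3): attacks (3,4) (3,2) (4,1) (1,4) (1,2) (0,1)
  BN@(4,0): attacks (3,2) (2,1)
Union (16 distinct): (0,1) (0,3) (1,0) (1,1) (1,2) (1,4) (2,0) (2,1) (2,2) (2,3) (3,0) (3,1) (3,2) (3,4) (4,1) (4,3)

Answer: 16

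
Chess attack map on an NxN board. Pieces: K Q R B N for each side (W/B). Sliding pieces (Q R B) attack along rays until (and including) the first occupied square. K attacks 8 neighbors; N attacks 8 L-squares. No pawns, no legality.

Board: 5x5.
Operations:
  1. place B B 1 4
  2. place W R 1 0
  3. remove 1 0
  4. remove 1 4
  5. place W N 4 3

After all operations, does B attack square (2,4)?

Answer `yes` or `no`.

Answer: no

Derivation:
Op 1: place BB@(1,4)
Op 2: place WR@(1,0)
Op 3: remove (1,0)
Op 4: remove (1,4)
Op 5: place WN@(4,3)
Per-piece attacks for B:
B attacks (2,4): no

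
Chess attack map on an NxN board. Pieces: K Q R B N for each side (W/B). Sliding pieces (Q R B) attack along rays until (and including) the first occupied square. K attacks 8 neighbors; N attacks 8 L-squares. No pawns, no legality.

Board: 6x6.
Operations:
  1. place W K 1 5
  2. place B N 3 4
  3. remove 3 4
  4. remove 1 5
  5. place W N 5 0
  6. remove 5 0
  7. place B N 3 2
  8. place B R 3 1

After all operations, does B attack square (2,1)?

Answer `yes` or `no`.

Answer: yes

Derivation:
Op 1: place WK@(1,5)
Op 2: place BN@(3,4)
Op 3: remove (3,4)
Op 4: remove (1,5)
Op 5: place WN@(5,0)
Op 6: remove (5,0)
Op 7: place BN@(3,2)
Op 8: place BR@(3,1)
Per-piece attacks for B:
  BR@(3,1): attacks (3,2) (3,0) (4,1) (5,1) (2,1) (1,1) (0,1) [ray(0,1) blocked at (3,2)]
  BN@(3,2): attacks (4,4) (5,3) (2,4) (1,3) (4,0) (5,1) (2,0) (1,1)
B attacks (2,1): yes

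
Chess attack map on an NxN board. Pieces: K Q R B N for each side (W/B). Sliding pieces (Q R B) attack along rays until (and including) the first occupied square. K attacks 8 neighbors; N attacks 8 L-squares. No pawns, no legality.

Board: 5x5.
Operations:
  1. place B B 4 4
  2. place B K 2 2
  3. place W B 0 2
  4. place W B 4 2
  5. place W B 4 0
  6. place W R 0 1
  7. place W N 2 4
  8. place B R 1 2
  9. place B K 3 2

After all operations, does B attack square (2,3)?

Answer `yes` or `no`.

Answer: yes

Derivation:
Op 1: place BB@(4,4)
Op 2: place BK@(2,2)
Op 3: place WB@(0,2)
Op 4: place WB@(4,2)
Op 5: place WB@(4,0)
Op 6: place WR@(0,1)
Op 7: place WN@(2,4)
Op 8: place BR@(1,2)
Op 9: place BK@(3,2)
Per-piece attacks for B:
  BR@(1,2): attacks (1,3) (1,4) (1,1) (1,0) (2,2) (0,2) [ray(1,0) blocked at (2,2); ray(-1,0) blocked at (0,2)]
  BK@(2,2): attacks (2,3) (2,1) (3,2) (1,2) (3,3) (3,1) (1,3) (1,1)
  BK@(3,2): attacks (3,3) (3,1) (4,2) (2,2) (4,3) (4,1) (2,3) (2,1)
  BB@(4,4): attacks (3,3) (2,2) [ray(-1,-1) blocked at (2,2)]
B attacks (2,3): yes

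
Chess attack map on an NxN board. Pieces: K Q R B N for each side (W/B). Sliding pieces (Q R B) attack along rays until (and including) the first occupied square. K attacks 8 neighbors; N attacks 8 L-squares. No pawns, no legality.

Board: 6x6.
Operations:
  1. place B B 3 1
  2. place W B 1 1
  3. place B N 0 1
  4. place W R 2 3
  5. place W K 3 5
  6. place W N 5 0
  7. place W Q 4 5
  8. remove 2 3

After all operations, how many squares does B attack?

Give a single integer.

Op 1: place BB@(3,1)
Op 2: place WB@(1,1)
Op 3: place BN@(0,1)
Op 4: place WR@(2,3)
Op 5: place WK@(3,5)
Op 6: place WN@(5,0)
Op 7: place WQ@(4,5)
Op 8: remove (2,3)
Per-piece attacks for B:
  BN@(0,1): attacks (1,3) (2,2) (2,0)
  BB@(3,1): attacks (4,2) (5,3) (4,0) (2,2) (1,3) (0,4) (2,0)
Union (7 distinct): (0,4) (1,3) (2,0) (2,2) (4,0) (4,2) (5,3)

Answer: 7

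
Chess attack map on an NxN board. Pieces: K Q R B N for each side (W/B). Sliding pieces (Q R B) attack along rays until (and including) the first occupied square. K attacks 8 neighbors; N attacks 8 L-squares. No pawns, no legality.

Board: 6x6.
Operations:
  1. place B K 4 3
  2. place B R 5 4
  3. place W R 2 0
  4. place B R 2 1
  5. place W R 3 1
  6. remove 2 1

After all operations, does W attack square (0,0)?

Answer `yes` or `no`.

Op 1: place BK@(4,3)
Op 2: place BR@(5,4)
Op 3: place WR@(2,0)
Op 4: place BR@(2,1)
Op 5: place WR@(3,1)
Op 6: remove (2,1)
Per-piece attacks for W:
  WR@(2,0): attacks (2,1) (2,2) (2,3) (2,4) (2,5) (3,0) (4,0) (5,0) (1,0) (0,0)
  WR@(3,1): attacks (3,2) (3,3) (3,4) (3,5) (3,0) (4,1) (5,1) (2,1) (1,1) (0,1)
W attacks (0,0): yes

Answer: yes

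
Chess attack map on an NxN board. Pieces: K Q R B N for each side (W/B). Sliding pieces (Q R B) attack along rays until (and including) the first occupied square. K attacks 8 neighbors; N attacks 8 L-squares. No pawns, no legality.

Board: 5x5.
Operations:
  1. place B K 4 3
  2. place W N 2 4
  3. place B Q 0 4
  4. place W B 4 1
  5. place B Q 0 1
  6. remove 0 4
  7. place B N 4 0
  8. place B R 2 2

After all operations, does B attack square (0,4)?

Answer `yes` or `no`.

Op 1: place BK@(4,3)
Op 2: place WN@(2,4)
Op 3: place BQ@(0,4)
Op 4: place WB@(4,1)
Op 5: place BQ@(0,1)
Op 6: remove (0,4)
Op 7: place BN@(4,0)
Op 8: place BR@(2,2)
Per-piece attacks for B:
  BQ@(0,1): attacks (0,2) (0,3) (0,4) (0,0) (1,1) (2,1) (3,1) (4,1) (1,2) (2,3) (3,4) (1,0) [ray(1,0) blocked at (4,1)]
  BR@(2,2): attacks (2,3) (2,4) (2,1) (2,0) (3,2) (4,2) (1,2) (0,2) [ray(0,1) blocked at (2,4)]
  BN@(4,0): attacks (3,2) (2,1)
  BK@(4,3): attacks (4,4) (4,2) (3,3) (3,4) (3,2)
B attacks (0,4): yes

Answer: yes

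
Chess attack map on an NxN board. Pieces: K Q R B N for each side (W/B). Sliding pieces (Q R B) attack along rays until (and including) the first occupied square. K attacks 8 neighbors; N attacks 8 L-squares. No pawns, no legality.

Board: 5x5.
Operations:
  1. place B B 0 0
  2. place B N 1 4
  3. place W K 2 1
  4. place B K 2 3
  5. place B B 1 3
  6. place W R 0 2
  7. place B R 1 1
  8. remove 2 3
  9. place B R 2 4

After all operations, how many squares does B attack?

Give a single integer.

Op 1: place BB@(0,0)
Op 2: place BN@(1,4)
Op 3: place WK@(2,1)
Op 4: place BK@(2,3)
Op 5: place BB@(1,3)
Op 6: place WR@(0,2)
Op 7: place BR@(1,1)
Op 8: remove (2,3)
Op 9: place BR@(2,4)
Per-piece attacks for B:
  BB@(0,0): attacks (1,1) [ray(1,1) blocked at (1,1)]
  BR@(1,1): attacks (1,2) (1,3) (1,0) (2,1) (0,1) [ray(0,1) blocked at (1,3); ray(1,0) blocked at (2,1)]
  BB@(1,3): attacks (2,4) (2,2) (3,1) (4,0) (0,4) (0,2) [ray(1,1) blocked at (2,4); ray(-1,-1) blocked at (0,2)]
  BN@(1,4): attacks (2,2) (3,3) (0,2)
  BR@(2,4): attacks (2,3) (2,2) (2,1) (3,4) (4,4) (1,4) [ray(0,-1) blocked at (2,1); ray(-1,0) blocked at (1,4)]
Union (17 distinct): (0,1) (0,2) (0,4) (1,0) (1,1) (1,2) (1,3) (1,4) (2,1) (2,2) (2,3) (2,4) (3,1) (3,3) (3,4) (4,0) (4,4)

Answer: 17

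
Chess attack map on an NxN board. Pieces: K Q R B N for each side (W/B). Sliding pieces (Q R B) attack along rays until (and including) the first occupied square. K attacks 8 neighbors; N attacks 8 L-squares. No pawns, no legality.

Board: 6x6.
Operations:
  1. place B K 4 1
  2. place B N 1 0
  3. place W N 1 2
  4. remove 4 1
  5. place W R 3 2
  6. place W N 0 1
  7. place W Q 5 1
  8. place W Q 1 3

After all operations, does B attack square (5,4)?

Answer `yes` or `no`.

Answer: no

Derivation:
Op 1: place BK@(4,1)
Op 2: place BN@(1,0)
Op 3: place WN@(1,2)
Op 4: remove (4,1)
Op 5: place WR@(3,2)
Op 6: place WN@(0,1)
Op 7: place WQ@(5,1)
Op 8: place WQ@(1,3)
Per-piece attacks for B:
  BN@(1,0): attacks (2,2) (3,1) (0,2)
B attacks (5,4): no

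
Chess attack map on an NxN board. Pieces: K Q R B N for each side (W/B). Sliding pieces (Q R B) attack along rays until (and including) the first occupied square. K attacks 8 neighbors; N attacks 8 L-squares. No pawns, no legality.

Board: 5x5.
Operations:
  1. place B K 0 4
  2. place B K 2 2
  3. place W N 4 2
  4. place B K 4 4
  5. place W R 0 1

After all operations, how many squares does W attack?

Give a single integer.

Answer: 11

Derivation:
Op 1: place BK@(0,4)
Op 2: place BK@(2,2)
Op 3: place WN@(4,2)
Op 4: place BK@(4,4)
Op 5: place WR@(0,1)
Per-piece attacks for W:
  WR@(0,1): attacks (0,2) (0,3) (0,4) (0,0) (1,1) (2,1) (3,1) (4,1) [ray(0,1) blocked at (0,4)]
  WN@(4,2): attacks (3,4) (2,3) (3,0) (2,1)
Union (11 distinct): (0,0) (0,2) (0,3) (0,4) (1,1) (2,1) (2,3) (3,0) (3,1) (3,4) (4,1)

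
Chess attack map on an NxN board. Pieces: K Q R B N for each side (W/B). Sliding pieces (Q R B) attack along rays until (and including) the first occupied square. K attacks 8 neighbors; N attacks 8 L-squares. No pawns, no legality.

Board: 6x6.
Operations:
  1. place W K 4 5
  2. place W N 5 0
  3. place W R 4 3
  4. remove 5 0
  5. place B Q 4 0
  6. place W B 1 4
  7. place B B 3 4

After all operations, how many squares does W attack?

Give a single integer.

Op 1: place WK@(4,5)
Op 2: place WN@(5,0)
Op 3: place WR@(4,3)
Op 4: remove (5,0)
Op 5: place BQ@(4,0)
Op 6: place WB@(1,4)
Op 7: place BB@(3,4)
Per-piece attacks for W:
  WB@(1,4): attacks (2,5) (2,3) (3,2) (4,1) (5,0) (0,5) (0,3)
  WR@(4,3): attacks (4,4) (4,5) (4,2) (4,1) (4,0) (5,3) (3,3) (2,3) (1,3) (0,3) [ray(0,1) blocked at (4,5); ray(0,-1) blocked at (4,0)]
  WK@(4,5): attacks (4,4) (5,5) (3,5) (5,4) (3,4)
Union (18 distinct): (0,3) (0,5) (1,3) (2,3) (2,5) (3,2) (3,3) (3,4) (3,5) (4,0) (4,1) (4,2) (4,4) (4,5) (5,0) (5,3) (5,4) (5,5)

Answer: 18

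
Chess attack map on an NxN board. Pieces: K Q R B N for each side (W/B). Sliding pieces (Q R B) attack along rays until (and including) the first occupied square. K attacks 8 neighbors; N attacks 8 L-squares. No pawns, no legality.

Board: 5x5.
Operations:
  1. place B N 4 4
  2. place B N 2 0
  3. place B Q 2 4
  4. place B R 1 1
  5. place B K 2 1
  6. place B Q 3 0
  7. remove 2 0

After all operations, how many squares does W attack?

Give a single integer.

Op 1: place BN@(4,4)
Op 2: place BN@(2,0)
Op 3: place BQ@(2,4)
Op 4: place BR@(1,1)
Op 5: place BK@(2,1)
Op 6: place BQ@(3,0)
Op 7: remove (2,0)
Per-piece attacks for W:
Union (0 distinct): (none)

Answer: 0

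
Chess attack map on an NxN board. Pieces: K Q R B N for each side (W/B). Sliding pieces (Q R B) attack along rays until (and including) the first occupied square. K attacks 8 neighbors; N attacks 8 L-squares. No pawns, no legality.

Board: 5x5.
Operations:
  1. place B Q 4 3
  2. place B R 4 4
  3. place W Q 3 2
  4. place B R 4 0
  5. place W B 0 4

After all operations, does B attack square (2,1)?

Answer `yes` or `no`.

Answer: no

Derivation:
Op 1: place BQ@(4,3)
Op 2: place BR@(4,4)
Op 3: place WQ@(3,2)
Op 4: place BR@(4,0)
Op 5: place WB@(0,4)
Per-piece attacks for B:
  BR@(4,0): attacks (4,1) (4,2) (4,3) (3,0) (2,0) (1,0) (0,0) [ray(0,1) blocked at (4,3)]
  BQ@(4,3): attacks (4,4) (4,2) (4,1) (4,0) (3,3) (2,3) (1,3) (0,3) (3,4) (3,2) [ray(0,1) blocked at (4,4); ray(0,-1) blocked at (4,0); ray(-1,-1) blocked at (3,2)]
  BR@(4,4): attacks (4,3) (3,4) (2,4) (1,4) (0,4) [ray(0,-1) blocked at (4,3); ray(-1,0) blocked at (0,4)]
B attacks (2,1): no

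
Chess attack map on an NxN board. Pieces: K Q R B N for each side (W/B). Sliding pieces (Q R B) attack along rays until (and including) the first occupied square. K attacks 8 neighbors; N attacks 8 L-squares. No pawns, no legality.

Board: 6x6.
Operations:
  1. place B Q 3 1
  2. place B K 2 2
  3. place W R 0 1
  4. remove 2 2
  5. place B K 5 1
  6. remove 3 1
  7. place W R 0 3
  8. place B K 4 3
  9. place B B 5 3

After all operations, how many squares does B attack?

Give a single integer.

Op 1: place BQ@(3,1)
Op 2: place BK@(2,2)
Op 3: place WR@(0,1)
Op 4: remove (2,2)
Op 5: place BK@(5,1)
Op 6: remove (3,1)
Op 7: place WR@(0,3)
Op 8: place BK@(4,3)
Op 9: place BB@(5,3)
Per-piece attacks for B:
  BK@(4,3): attacks (4,4) (4,2) (5,3) (3,3) (5,4) (5,2) (3,4) (3,2)
  BK@(5,1): attacks (5,2) (5,0) (4,1) (4,2) (4,0)
  BB@(5,3): attacks (4,4) (3,5) (4,2) (3,1) (2,0)
Union (14 distinct): (2,0) (3,1) (3,2) (3,3) (3,4) (3,5) (4,0) (4,1) (4,2) (4,4) (5,0) (5,2) (5,3) (5,4)

Answer: 14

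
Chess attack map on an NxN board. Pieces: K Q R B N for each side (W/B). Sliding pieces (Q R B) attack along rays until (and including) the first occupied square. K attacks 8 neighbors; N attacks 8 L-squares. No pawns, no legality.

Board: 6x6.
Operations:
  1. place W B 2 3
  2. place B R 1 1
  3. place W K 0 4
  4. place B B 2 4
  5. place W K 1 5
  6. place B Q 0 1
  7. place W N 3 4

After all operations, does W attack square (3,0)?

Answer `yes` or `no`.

Answer: no

Derivation:
Op 1: place WB@(2,3)
Op 2: place BR@(1,1)
Op 3: place WK@(0,4)
Op 4: place BB@(2,4)
Op 5: place WK@(1,5)
Op 6: place BQ@(0,1)
Op 7: place WN@(3,4)
Per-piece attacks for W:
  WK@(0,4): attacks (0,5) (0,3) (1,4) (1,5) (1,3)
  WK@(1,5): attacks (1,4) (2,5) (0,5) (2,4) (0,4)
  WB@(2,3): attacks (3,4) (3,2) (4,1) (5,0) (1,4) (0,5) (1,2) (0,1) [ray(1,1) blocked at (3,4); ray(-1,-1) blocked at (0,1)]
  WN@(3,4): attacks (5,5) (1,5) (4,2) (5,3) (2,2) (1,3)
W attacks (3,0): no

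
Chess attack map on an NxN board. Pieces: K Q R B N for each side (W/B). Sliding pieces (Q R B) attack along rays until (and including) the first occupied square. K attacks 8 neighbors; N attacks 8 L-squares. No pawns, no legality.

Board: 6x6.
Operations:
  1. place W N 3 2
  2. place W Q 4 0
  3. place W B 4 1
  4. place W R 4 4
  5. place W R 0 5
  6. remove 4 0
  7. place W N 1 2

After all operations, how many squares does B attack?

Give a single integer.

Answer: 0

Derivation:
Op 1: place WN@(3,2)
Op 2: place WQ@(4,0)
Op 3: place WB@(4,1)
Op 4: place WR@(4,4)
Op 5: place WR@(0,5)
Op 6: remove (4,0)
Op 7: place WN@(1,2)
Per-piece attacks for B:
Union (0 distinct): (none)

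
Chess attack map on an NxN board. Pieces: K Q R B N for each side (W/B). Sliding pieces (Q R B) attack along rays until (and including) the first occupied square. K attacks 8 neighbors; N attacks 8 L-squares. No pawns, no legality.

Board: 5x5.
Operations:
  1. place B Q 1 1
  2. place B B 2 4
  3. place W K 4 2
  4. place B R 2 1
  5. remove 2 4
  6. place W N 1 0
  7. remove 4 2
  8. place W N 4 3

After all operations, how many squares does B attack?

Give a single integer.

Answer: 17

Derivation:
Op 1: place BQ@(1,1)
Op 2: place BB@(2,4)
Op 3: place WK@(4,2)
Op 4: place BR@(2,1)
Op 5: remove (2,4)
Op 6: place WN@(1,0)
Op 7: remove (4,2)
Op 8: place WN@(4,3)
Per-piece attacks for B:
  BQ@(1,1): attacks (1,2) (1,3) (1,4) (1,0) (2,1) (0,1) (2,2) (3,3) (4,4) (2,0) (0,2) (0,0) [ray(0,-1) blocked at (1,0); ray(1,0) blocked at (2,1)]
  BR@(2,1): attacks (2,2) (2,3) (2,4) (2,0) (3,1) (4,1) (1,1) [ray(-1,0) blocked at (1,1)]
Union (17 distinct): (0,0) (0,1) (0,2) (1,0) (1,1) (1,2) (1,3) (1,4) (2,0) (2,1) (2,2) (2,3) (2,4) (3,1) (3,3) (4,1) (4,4)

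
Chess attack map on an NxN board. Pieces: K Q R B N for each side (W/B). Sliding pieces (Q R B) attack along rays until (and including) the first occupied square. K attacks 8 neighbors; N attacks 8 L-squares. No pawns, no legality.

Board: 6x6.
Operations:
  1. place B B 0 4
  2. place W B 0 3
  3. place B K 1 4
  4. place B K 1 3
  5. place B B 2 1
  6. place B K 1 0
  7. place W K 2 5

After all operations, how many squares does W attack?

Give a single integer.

Answer: 7

Derivation:
Op 1: place BB@(0,4)
Op 2: place WB@(0,3)
Op 3: place BK@(1,4)
Op 4: place BK@(1,3)
Op 5: place BB@(2,1)
Op 6: place BK@(1,0)
Op 7: place WK@(2,5)
Per-piece attacks for W:
  WB@(0,3): attacks (1,4) (1,2) (2,1) [ray(1,1) blocked at (1,4); ray(1,-1) blocked at (2,1)]
  WK@(2,5): attacks (2,4) (3,5) (1,5) (3,4) (1,4)
Union (7 distinct): (1,2) (1,4) (1,5) (2,1) (2,4) (3,4) (3,5)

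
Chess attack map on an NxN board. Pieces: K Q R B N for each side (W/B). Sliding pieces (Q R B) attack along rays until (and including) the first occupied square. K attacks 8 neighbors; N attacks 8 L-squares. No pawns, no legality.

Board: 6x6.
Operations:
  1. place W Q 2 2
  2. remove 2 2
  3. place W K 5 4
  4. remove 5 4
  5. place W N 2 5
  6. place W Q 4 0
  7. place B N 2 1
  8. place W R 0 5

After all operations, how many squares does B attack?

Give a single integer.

Answer: 6

Derivation:
Op 1: place WQ@(2,2)
Op 2: remove (2,2)
Op 3: place WK@(5,4)
Op 4: remove (5,4)
Op 5: place WN@(2,5)
Op 6: place WQ@(4,0)
Op 7: place BN@(2,1)
Op 8: place WR@(0,5)
Per-piece attacks for B:
  BN@(2,1): attacks (3,3) (4,2) (1,3) (0,2) (4,0) (0,0)
Union (6 distinct): (0,0) (0,2) (1,3) (3,3) (4,0) (4,2)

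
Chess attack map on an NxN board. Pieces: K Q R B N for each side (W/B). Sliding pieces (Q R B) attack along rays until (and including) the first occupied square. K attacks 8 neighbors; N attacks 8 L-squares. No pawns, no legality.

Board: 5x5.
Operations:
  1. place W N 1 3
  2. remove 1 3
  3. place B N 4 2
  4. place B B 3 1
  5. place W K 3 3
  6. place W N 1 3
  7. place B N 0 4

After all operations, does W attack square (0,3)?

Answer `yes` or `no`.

Op 1: place WN@(1,3)
Op 2: remove (1,3)
Op 3: place BN@(4,2)
Op 4: place BB@(3,1)
Op 5: place WK@(3,3)
Op 6: place WN@(1,3)
Op 7: place BN@(0,4)
Per-piece attacks for W:
  WN@(1,3): attacks (3,4) (2,1) (3,2) (0,1)
  WK@(3,3): attacks (3,4) (3,2) (4,3) (2,3) (4,4) (4,2) (2,4) (2,2)
W attacks (0,3): no

Answer: no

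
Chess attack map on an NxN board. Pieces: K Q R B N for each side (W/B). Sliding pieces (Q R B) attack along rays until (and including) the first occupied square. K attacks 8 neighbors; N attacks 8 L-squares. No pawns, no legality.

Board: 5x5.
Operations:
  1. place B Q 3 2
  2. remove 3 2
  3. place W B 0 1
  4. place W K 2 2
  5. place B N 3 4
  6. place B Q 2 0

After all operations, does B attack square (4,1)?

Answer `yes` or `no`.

Op 1: place BQ@(3,2)
Op 2: remove (3,2)
Op 3: place WB@(0,1)
Op 4: place WK@(2,2)
Op 5: place BN@(3,4)
Op 6: place BQ@(2,0)
Per-piece attacks for B:
  BQ@(2,0): attacks (2,1) (2,2) (3,0) (4,0) (1,0) (0,0) (3,1) (4,2) (1,1) (0,2) [ray(0,1) blocked at (2,2)]
  BN@(3,4): attacks (4,2) (2,2) (1,3)
B attacks (4,1): no

Answer: no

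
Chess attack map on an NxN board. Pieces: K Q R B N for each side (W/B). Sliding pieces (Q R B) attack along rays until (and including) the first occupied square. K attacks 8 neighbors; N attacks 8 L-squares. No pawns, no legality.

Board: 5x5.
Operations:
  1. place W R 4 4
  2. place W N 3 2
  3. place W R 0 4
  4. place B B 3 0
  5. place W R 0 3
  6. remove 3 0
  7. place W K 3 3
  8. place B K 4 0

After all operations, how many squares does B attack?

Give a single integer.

Op 1: place WR@(4,4)
Op 2: place WN@(3,2)
Op 3: place WR@(0,4)
Op 4: place BB@(3,0)
Op 5: place WR@(0,3)
Op 6: remove (3,0)
Op 7: place WK@(3,3)
Op 8: place BK@(4,0)
Per-piece attacks for B:
  BK@(4,0): attacks (4,1) (3,0) (3,1)
Union (3 distinct): (3,0) (3,1) (4,1)

Answer: 3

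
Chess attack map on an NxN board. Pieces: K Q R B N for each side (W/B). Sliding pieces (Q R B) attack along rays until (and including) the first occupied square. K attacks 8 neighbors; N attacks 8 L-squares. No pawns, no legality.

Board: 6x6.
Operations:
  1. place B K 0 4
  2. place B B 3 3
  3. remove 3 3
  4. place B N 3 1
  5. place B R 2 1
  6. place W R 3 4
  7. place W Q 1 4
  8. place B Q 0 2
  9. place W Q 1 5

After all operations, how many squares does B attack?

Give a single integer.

Answer: 23

Derivation:
Op 1: place BK@(0,4)
Op 2: place BB@(3,3)
Op 3: remove (3,3)
Op 4: place BN@(3,1)
Op 5: place BR@(2,1)
Op 6: place WR@(3,4)
Op 7: place WQ@(1,4)
Op 8: place BQ@(0,2)
Op 9: place WQ@(1,5)
Per-piece attacks for B:
  BQ@(0,2): attacks (0,3) (0,4) (0,1) (0,0) (1,2) (2,2) (3,2) (4,2) (5,2) (1,3) (2,4) (3,5) (1,1) (2,0) [ray(0,1) blocked at (0,4)]
  BK@(0,4): attacks (0,5) (0,3) (1,4) (1,5) (1,3)
  BR@(2,1): attacks (2,2) (2,3) (2,4) (2,5) (2,0) (3,1) (1,1) (0,1) [ray(1,0) blocked at (3,1)]
  BN@(3,1): attacks (4,3) (5,2) (2,3) (1,2) (5,0) (1,0)
Union (23 distinct): (0,0) (0,1) (0,3) (0,4) (0,5) (1,0) (1,1) (1,2) (1,3) (1,4) (1,5) (2,0) (2,2) (2,3) (2,4) (2,5) (3,1) (3,2) (3,5) (4,2) (4,3) (5,0) (5,2)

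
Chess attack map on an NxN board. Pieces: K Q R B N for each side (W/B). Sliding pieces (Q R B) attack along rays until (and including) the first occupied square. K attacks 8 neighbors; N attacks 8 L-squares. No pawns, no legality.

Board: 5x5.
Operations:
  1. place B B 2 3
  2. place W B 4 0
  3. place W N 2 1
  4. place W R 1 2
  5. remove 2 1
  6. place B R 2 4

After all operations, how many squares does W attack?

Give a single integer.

Op 1: place BB@(2,3)
Op 2: place WB@(4,0)
Op 3: place WN@(2,1)
Op 4: place WR@(1,2)
Op 5: remove (2,1)
Op 6: place BR@(2,4)
Per-piece attacks for W:
  WR@(1,2): attacks (1,3) (1,4) (1,1) (1,0) (2,2) (3,2) (4,2) (0,2)
  WB@(4,0): attacks (3,1) (2,2) (1,3) (0,4)
Union (10 distinct): (0,2) (0,4) (1,0) (1,1) (1,3) (1,4) (2,2) (3,1) (3,2) (4,2)

Answer: 10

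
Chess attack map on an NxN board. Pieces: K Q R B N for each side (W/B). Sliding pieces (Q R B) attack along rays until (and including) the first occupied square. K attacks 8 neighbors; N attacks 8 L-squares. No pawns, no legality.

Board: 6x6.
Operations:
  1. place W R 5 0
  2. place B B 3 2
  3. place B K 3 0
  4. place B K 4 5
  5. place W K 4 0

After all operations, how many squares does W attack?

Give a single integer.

Answer: 10

Derivation:
Op 1: place WR@(5,0)
Op 2: place BB@(3,2)
Op 3: place BK@(3,0)
Op 4: place BK@(4,5)
Op 5: place WK@(4,0)
Per-piece attacks for W:
  WK@(4,0): attacks (4,1) (5,0) (3,0) (5,1) (3,1)
  WR@(5,0): attacks (5,1) (5,2) (5,3) (5,4) (5,5) (4,0) [ray(-1,0) blocked at (4,0)]
Union (10 distinct): (3,0) (3,1) (4,0) (4,1) (5,0) (5,1) (5,2) (5,3) (5,4) (5,5)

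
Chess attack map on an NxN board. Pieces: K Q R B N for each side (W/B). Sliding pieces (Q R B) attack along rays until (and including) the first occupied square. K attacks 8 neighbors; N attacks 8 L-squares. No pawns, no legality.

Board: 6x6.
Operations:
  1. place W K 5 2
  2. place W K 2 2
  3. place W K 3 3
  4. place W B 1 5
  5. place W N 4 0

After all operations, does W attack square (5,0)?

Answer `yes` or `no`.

Op 1: place WK@(5,2)
Op 2: place WK@(2,2)
Op 3: place WK@(3,3)
Op 4: place WB@(1,5)
Op 5: place WN@(4,0)
Per-piece attacks for W:
  WB@(1,5): attacks (2,4) (3,3) (0,4) [ray(1,-1) blocked at (3,3)]
  WK@(2,2): attacks (2,3) (2,1) (3,2) (1,2) (3,3) (3,1) (1,3) (1,1)
  WK@(3,3): attacks (3,4) (3,2) (4,3) (2,3) (4,4) (4,2) (2,4) (2,2)
  WN@(4,0): attacks (5,2) (3,2) (2,1)
  WK@(5,2): attacks (5,3) (5,1) (4,2) (4,3) (4,1)
W attacks (5,0): no

Answer: no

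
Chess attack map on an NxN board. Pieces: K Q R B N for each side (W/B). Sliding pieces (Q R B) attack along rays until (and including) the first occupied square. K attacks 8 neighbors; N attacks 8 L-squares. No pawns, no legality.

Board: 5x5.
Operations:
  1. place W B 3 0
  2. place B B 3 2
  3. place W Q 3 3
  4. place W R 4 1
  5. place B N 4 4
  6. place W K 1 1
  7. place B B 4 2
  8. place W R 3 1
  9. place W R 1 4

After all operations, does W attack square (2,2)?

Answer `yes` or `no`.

Op 1: place WB@(3,0)
Op 2: place BB@(3,2)
Op 3: place WQ@(3,3)
Op 4: place WR@(4,1)
Op 5: place BN@(4,4)
Op 6: place WK@(1,1)
Op 7: place BB@(4,2)
Op 8: place WR@(3,1)
Op 9: place WR@(1,4)
Per-piece attacks for W:
  WK@(1,1): attacks (1,2) (1,0) (2,1) (0,1) (2,2) (2,0) (0,2) (0,0)
  WR@(1,4): attacks (1,3) (1,2) (1,1) (2,4) (3,4) (4,4) (0,4) [ray(0,-1) blocked at (1,1); ray(1,0) blocked at (4,4)]
  WB@(3,0): attacks (4,1) (2,1) (1,2) (0,3) [ray(1,1) blocked at (4,1)]
  WR@(3,1): attacks (3,2) (3,0) (4,1) (2,1) (1,1) [ray(0,1) blocked at (3,2); ray(0,-1) blocked at (3,0); ray(1,0) blocked at (4,1); ray(-1,0) blocked at (1,1)]
  WQ@(3,3): attacks (3,4) (3,2) (4,3) (2,3) (1,3) (0,3) (4,4) (4,2) (2,4) (2,2) (1,1) [ray(0,-1) blocked at (3,2); ray(1,1) blocked at (4,4); ray(1,-1) blocked at (4,2); ray(-1,-1) blocked at (1,1)]
  WR@(4,1): attacks (4,2) (4,0) (3,1) [ray(0,1) blocked at (4,2); ray(-1,0) blocked at (3,1)]
W attacks (2,2): yes

Answer: yes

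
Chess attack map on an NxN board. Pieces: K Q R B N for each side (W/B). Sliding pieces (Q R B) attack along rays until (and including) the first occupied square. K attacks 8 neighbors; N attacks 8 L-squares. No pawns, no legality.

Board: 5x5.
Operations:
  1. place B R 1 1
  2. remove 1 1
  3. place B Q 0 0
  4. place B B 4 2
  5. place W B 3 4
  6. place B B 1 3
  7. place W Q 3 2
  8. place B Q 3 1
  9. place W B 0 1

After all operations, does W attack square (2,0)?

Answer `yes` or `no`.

Op 1: place BR@(1,1)
Op 2: remove (1,1)
Op 3: place BQ@(0,0)
Op 4: place BB@(4,2)
Op 5: place WB@(3,4)
Op 6: place BB@(1,3)
Op 7: place WQ@(3,2)
Op 8: place BQ@(3,1)
Op 9: place WB@(0,1)
Per-piece attacks for W:
  WB@(0,1): attacks (1,2) (2,3) (3,4) (1,0) [ray(1,1) blocked at (3,4)]
  WQ@(3,2): attacks (3,3) (3,4) (3,1) (4,2) (2,2) (1,2) (0,2) (4,3) (4,1) (2,3) (1,4) (2,1) (1,0) [ray(0,1) blocked at (3,4); ray(0,-1) blocked at (3,1); ray(1,0) blocked at (4,2)]
  WB@(3,4): attacks (4,3) (2,3) (1,2) (0,1) [ray(-1,-1) blocked at (0,1)]
W attacks (2,0): no

Answer: no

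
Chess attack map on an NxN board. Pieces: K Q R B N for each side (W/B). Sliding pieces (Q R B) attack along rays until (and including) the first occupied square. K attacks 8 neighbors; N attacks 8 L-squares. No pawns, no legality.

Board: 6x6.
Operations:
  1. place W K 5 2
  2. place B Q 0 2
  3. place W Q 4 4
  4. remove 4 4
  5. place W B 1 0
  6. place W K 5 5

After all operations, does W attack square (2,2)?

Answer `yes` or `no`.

Op 1: place WK@(5,2)
Op 2: place BQ@(0,2)
Op 3: place WQ@(4,4)
Op 4: remove (4,4)
Op 5: place WB@(1,0)
Op 6: place WK@(5,5)
Per-piece attacks for W:
  WB@(1,0): attacks (2,1) (3,2) (4,3) (5,4) (0,1)
  WK@(5,2): attacks (5,3) (5,1) (4,2) (4,3) (4,1)
  WK@(5,5): attacks (5,4) (4,5) (4,4)
W attacks (2,2): no

Answer: no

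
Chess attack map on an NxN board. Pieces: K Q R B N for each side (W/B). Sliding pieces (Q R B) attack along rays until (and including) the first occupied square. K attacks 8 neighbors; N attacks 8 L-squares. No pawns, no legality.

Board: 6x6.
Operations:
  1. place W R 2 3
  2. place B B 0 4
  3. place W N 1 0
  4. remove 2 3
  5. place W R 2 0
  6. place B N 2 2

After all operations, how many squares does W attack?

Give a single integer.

Op 1: place WR@(2,3)
Op 2: place BB@(0,4)
Op 3: place WN@(1,0)
Op 4: remove (2,3)
Op 5: place WR@(2,0)
Op 6: place BN@(2,2)
Per-piece attacks for W:
  WN@(1,0): attacks (2,2) (3,1) (0,2)
  WR@(2,0): attacks (2,1) (2,2) (3,0) (4,0) (5,0) (1,0) [ray(0,1) blocked at (2,2); ray(-1,0) blocked at (1,0)]
Union (8 distinct): (0,2) (1,0) (2,1) (2,2) (3,0) (3,1) (4,0) (5,0)

Answer: 8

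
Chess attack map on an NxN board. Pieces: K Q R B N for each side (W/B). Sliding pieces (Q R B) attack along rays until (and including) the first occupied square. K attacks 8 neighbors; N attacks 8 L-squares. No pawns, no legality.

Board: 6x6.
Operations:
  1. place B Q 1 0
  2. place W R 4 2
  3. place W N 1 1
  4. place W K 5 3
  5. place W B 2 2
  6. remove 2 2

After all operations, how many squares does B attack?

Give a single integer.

Op 1: place BQ@(1,0)
Op 2: place WR@(4,2)
Op 3: place WN@(1,1)
Op 4: place WK@(5,3)
Op 5: place WB@(2,2)
Op 6: remove (2,2)
Per-piece attacks for B:
  BQ@(1,0): attacks (1,1) (2,0) (3,0) (4,0) (5,0) (0,0) (2,1) (3,2) (4,3) (5,4) (0,1) [ray(0,1) blocked at (1,1)]
Union (11 distinct): (0,0) (0,1) (1,1) (2,0) (2,1) (3,0) (3,2) (4,0) (4,3) (5,0) (5,4)

Answer: 11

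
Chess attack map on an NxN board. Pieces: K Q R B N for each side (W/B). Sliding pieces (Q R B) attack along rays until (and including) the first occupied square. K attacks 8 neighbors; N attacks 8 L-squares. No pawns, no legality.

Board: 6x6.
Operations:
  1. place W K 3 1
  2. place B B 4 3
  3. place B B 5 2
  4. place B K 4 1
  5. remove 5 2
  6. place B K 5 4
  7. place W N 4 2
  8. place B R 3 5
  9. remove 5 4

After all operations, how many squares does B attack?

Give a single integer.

Op 1: place WK@(3,1)
Op 2: place BB@(4,3)
Op 3: place BB@(5,2)
Op 4: place BK@(4,1)
Op 5: remove (5,2)
Op 6: place BK@(5,4)
Op 7: place WN@(4,2)
Op 8: place BR@(3,5)
Op 9: remove (5,4)
Per-piece attacks for B:
  BR@(3,5): attacks (3,4) (3,3) (3,2) (3,1) (4,5) (5,5) (2,5) (1,5) (0,5) [ray(0,-1) blocked at (3,1)]
  BK@(4,1): attacks (4,2) (4,0) (5,1) (3,1) (5,2) (5,0) (3,2) (3,0)
  BB@(4,3): attacks (5,4) (5,2) (3,4) (2,5) (3,2) (2,1) (1,0)
Union (18 distinct): (0,5) (1,0) (1,5) (2,1) (2,5) (3,0) (3,1) (3,2) (3,3) (3,4) (4,0) (4,2) (4,5) (5,0) (5,1) (5,2) (5,4) (5,5)

Answer: 18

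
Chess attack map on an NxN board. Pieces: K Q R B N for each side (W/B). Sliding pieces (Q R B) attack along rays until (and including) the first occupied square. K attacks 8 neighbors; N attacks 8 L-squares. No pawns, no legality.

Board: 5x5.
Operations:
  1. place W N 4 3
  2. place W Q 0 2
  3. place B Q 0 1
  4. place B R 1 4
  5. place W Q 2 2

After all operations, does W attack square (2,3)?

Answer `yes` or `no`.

Op 1: place WN@(4,3)
Op 2: place WQ@(0,2)
Op 3: place BQ@(0,1)
Op 4: place BR@(1,4)
Op 5: place WQ@(2,2)
Per-piece attacks for W:
  WQ@(0,2): attacks (0,3) (0,4) (0,1) (1,2) (2,2) (1,3) (2,4) (1,1) (2,0) [ray(0,-1) blocked at (0,1); ray(1,0) blocked at (2,2)]
  WQ@(2,2): attacks (2,3) (2,4) (2,1) (2,0) (3,2) (4,2) (1,2) (0,2) (3,3) (4,4) (3,1) (4,0) (1,3) (0,4) (1,1) (0,0) [ray(-1,0) blocked at (0,2)]
  WN@(4,3): attacks (2,4) (3,1) (2,2)
W attacks (2,3): yes

Answer: yes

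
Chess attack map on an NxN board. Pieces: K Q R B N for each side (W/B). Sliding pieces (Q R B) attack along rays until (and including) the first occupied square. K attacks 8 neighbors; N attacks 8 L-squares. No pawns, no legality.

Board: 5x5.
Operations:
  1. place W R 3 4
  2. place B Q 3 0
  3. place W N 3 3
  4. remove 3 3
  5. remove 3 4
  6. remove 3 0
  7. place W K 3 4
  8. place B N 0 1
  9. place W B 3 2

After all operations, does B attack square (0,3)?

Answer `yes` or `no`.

Op 1: place WR@(3,4)
Op 2: place BQ@(3,0)
Op 3: place WN@(3,3)
Op 4: remove (3,3)
Op 5: remove (3,4)
Op 6: remove (3,0)
Op 7: place WK@(3,4)
Op 8: place BN@(0,1)
Op 9: place WB@(3,2)
Per-piece attacks for B:
  BN@(0,1): attacks (1,3) (2,2) (2,0)
B attacks (0,3): no

Answer: no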